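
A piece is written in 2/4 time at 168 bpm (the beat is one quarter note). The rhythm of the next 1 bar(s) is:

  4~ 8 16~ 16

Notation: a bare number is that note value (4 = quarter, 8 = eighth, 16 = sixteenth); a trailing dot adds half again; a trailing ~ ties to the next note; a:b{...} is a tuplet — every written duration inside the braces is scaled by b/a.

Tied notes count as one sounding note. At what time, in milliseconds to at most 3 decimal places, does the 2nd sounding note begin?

1. 0.0ms @ 0 + 535.714ms (3/2)
2. 535.714ms @ 3/2 + 178.571ms (1/2)

note 2 onset = 3/2b = 535.714ms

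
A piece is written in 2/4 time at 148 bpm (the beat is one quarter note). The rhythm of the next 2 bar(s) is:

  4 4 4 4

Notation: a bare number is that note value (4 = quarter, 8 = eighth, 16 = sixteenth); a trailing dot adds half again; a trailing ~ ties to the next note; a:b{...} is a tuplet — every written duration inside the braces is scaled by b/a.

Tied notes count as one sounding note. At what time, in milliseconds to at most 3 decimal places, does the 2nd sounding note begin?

note 2 onset = 1b = 405.405ms

1. 0.0ms @ 0 + 405.405ms (1)
2. 405.405ms @ 1 + 405.405ms (1)
3. 810.811ms @ 2 + 405.405ms (1)
4. 1216.216ms @ 3 + 405.405ms (1)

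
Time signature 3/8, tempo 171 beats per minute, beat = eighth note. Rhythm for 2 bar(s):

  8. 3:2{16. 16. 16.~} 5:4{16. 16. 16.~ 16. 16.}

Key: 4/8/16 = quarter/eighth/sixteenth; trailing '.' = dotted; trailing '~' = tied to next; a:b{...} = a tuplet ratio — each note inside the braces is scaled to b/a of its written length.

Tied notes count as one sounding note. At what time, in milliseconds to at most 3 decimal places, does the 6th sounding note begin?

note 6 onset = 21/5b = 1473.684ms

1. 0.0ms @ 0 + 526.316ms (3/2)
2. 526.316ms @ 3/2 + 175.439ms (1/2)
3. 701.754ms @ 2 + 175.439ms (1/2)
4. 877.193ms @ 5/2 + 385.965ms (11/10)
5. 1263.158ms @ 18/5 + 210.526ms (3/5)
6. 1473.684ms @ 21/5 + 421.053ms (6/5)
7. 1894.737ms @ 27/5 + 210.526ms (3/5)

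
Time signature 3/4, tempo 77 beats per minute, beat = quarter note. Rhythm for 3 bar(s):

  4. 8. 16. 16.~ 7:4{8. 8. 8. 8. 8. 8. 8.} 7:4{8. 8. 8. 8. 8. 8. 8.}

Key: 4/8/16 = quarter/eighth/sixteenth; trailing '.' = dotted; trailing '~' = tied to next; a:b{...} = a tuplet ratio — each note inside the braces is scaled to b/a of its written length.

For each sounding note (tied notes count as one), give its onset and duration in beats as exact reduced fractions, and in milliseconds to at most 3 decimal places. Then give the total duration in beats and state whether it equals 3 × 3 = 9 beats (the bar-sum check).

1) 0.0ms=0b +1168.831ms=3/2b
2) 1168.831ms=3/2b +584.416ms=3/4b
3) 1753.247ms=9/4b +292.208ms=3/8b
4) 2045.455ms=21/8b +626.16ms=45/56b
5) 2671.614ms=24/7b +333.952ms=3/7b
6) 3005.566ms=27/7b +333.952ms=3/7b
7) 3339.518ms=30/7b +333.952ms=3/7b
8) 3673.469ms=33/7b +333.952ms=3/7b
9) 4007.421ms=36/7b +333.952ms=3/7b
10) 4341.373ms=39/7b +333.952ms=3/7b
11) 4675.325ms=6b +333.952ms=3/7b
12) 5009.276ms=45/7b +333.952ms=3/7b
13) 5343.228ms=48/7b +333.952ms=3/7b
14) 5677.18ms=51/7b +333.952ms=3/7b
15) 6011.132ms=54/7b +333.952ms=3/7b
16) 6345.083ms=57/7b +333.952ms=3/7b
17) 6679.035ms=60/7b +333.952ms=3/7b
Σ=9b of 9 (77bpm 3/4) — PASS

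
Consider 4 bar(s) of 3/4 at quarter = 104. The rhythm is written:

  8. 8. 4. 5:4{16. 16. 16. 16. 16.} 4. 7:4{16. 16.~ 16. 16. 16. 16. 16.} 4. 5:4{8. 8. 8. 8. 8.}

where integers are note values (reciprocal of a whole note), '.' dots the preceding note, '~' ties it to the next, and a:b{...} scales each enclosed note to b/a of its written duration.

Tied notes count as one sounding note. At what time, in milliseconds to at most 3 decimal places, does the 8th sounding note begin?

note 8 onset = 21/5b = 2423.077ms

1. 0.0ms @ 0 + 432.692ms (3/4)
2. 432.692ms @ 3/4 + 432.692ms (3/4)
3. 865.385ms @ 3/2 + 865.385ms (3/2)
4. 1730.769ms @ 3 + 173.077ms (3/10)
5. 1903.846ms @ 33/10 + 173.077ms (3/10)
6. 2076.923ms @ 18/5 + 173.077ms (3/10)
7. 2250.0ms @ 39/10 + 173.077ms (3/10)
8. 2423.077ms @ 21/5 + 173.077ms (3/10)
9. 2596.154ms @ 9/2 + 865.385ms (3/2)
10. 3461.538ms @ 6 + 123.626ms (3/14)
11. 3585.165ms @ 87/14 + 247.253ms (3/7)
12. 3832.418ms @ 93/14 + 123.626ms (3/14)
13. 3956.044ms @ 48/7 + 123.626ms (3/14)
14. 4079.67ms @ 99/14 + 123.626ms (3/14)
15. 4203.297ms @ 51/7 + 123.626ms (3/14)
16. 4326.923ms @ 15/2 + 865.385ms (3/2)
17. 5192.308ms @ 9 + 346.154ms (3/5)
18. 5538.462ms @ 48/5 + 346.154ms (3/5)
19. 5884.615ms @ 51/5 + 346.154ms (3/5)
20. 6230.769ms @ 54/5 + 346.154ms (3/5)
21. 6576.923ms @ 57/5 + 346.154ms (3/5)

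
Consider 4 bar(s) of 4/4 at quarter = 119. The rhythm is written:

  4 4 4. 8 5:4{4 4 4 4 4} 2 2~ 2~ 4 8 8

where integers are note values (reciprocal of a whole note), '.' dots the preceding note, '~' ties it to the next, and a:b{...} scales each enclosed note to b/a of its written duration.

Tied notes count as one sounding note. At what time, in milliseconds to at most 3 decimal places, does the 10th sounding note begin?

note 10 onset = 8b = 4033.613ms

1. 0.0ms @ 0 + 504.202ms (1)
2. 504.202ms @ 1 + 504.202ms (1)
3. 1008.403ms @ 2 + 756.303ms (3/2)
4. 1764.706ms @ 7/2 + 252.101ms (1/2)
5. 2016.807ms @ 4 + 403.361ms (4/5)
6. 2420.168ms @ 24/5 + 403.361ms (4/5)
7. 2823.529ms @ 28/5 + 403.361ms (4/5)
8. 3226.891ms @ 32/5 + 403.361ms (4/5)
9. 3630.252ms @ 36/5 + 403.361ms (4/5)
10. 4033.613ms @ 8 + 1008.403ms (2)
11. 5042.017ms @ 10 + 2521.008ms (5)
12. 7563.025ms @ 15 + 252.101ms (1/2)
13. 7815.126ms @ 31/2 + 252.101ms (1/2)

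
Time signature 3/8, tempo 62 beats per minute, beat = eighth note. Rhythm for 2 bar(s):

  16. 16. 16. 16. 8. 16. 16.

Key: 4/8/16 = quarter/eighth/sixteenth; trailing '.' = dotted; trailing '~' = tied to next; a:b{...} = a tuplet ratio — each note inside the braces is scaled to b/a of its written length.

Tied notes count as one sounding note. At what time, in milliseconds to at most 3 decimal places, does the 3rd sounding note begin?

1. 0.0ms @ 0 + 725.806ms (3/4)
2. 725.806ms @ 3/4 + 725.806ms (3/4)
3. 1451.613ms @ 3/2 + 725.806ms (3/4)
4. 2177.419ms @ 9/4 + 725.806ms (3/4)
5. 2903.226ms @ 3 + 1451.613ms (3/2)
6. 4354.839ms @ 9/2 + 725.806ms (3/4)
7. 5080.645ms @ 21/4 + 725.806ms (3/4)

note 3 onset = 3/2b = 1451.613ms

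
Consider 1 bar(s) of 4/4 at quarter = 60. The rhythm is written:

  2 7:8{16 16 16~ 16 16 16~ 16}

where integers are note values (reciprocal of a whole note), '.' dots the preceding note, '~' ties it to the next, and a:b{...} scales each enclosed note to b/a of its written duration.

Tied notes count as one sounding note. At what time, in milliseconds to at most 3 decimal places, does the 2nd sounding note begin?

1. 0.0ms @ 0 + 2000.0ms (2)
2. 2000.0ms @ 2 + 285.714ms (2/7)
3. 2285.714ms @ 16/7 + 285.714ms (2/7)
4. 2571.429ms @ 18/7 + 571.429ms (4/7)
5. 3142.857ms @ 22/7 + 285.714ms (2/7)
6. 3428.571ms @ 24/7 + 571.429ms (4/7)

note 2 onset = 2b = 2000.0ms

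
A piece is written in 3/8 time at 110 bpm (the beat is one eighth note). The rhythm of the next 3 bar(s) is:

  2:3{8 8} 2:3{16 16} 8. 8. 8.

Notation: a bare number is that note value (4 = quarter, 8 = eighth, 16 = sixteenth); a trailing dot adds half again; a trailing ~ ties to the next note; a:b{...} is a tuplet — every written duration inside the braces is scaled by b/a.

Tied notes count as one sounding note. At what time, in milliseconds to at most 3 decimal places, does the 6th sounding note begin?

1. 0.0ms @ 0 + 818.182ms (3/2)
2. 818.182ms @ 3/2 + 818.182ms (3/2)
3. 1636.364ms @ 3 + 409.091ms (3/4)
4. 2045.455ms @ 15/4 + 409.091ms (3/4)
5. 2454.545ms @ 9/2 + 818.182ms (3/2)
6. 3272.727ms @ 6 + 818.182ms (3/2)
7. 4090.909ms @ 15/2 + 818.182ms (3/2)

note 6 onset = 6b = 3272.727ms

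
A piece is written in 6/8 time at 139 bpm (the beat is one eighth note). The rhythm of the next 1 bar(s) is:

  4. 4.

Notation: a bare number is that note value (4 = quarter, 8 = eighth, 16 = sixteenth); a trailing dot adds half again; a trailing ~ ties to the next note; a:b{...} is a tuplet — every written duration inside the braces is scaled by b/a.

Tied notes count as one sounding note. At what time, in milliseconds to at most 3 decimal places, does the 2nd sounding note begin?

note 2 onset = 3b = 1294.964ms

1. 0.0ms @ 0 + 1294.964ms (3)
2. 1294.964ms @ 3 + 1294.964ms (3)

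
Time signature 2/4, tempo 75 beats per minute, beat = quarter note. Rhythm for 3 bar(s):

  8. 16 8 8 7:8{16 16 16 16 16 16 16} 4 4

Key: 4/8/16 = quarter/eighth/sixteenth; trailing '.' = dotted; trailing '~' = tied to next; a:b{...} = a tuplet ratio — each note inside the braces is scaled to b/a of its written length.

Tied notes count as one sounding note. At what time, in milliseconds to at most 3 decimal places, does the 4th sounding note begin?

1. 0.0ms @ 0 + 600.0ms (3/4)
2. 600.0ms @ 3/4 + 200.0ms (1/4)
3. 800.0ms @ 1 + 400.0ms (1/2)
4. 1200.0ms @ 3/2 + 400.0ms (1/2)
5. 1600.0ms @ 2 + 228.571ms (2/7)
6. 1828.571ms @ 16/7 + 228.571ms (2/7)
7. 2057.143ms @ 18/7 + 228.571ms (2/7)
8. 2285.714ms @ 20/7 + 228.571ms (2/7)
9. 2514.286ms @ 22/7 + 228.571ms (2/7)
10. 2742.857ms @ 24/7 + 228.571ms (2/7)
11. 2971.429ms @ 26/7 + 228.571ms (2/7)
12. 3200.0ms @ 4 + 800.0ms (1)
13. 4000.0ms @ 5 + 800.0ms (1)

note 4 onset = 3/2b = 1200.0ms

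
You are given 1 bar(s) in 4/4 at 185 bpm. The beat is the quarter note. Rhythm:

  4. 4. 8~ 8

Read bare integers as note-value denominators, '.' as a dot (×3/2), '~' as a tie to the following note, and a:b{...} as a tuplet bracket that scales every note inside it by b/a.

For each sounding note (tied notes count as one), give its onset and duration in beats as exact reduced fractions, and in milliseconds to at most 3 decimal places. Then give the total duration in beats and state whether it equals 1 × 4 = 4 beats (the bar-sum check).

1) 0.0ms=0b +486.486ms=3/2b
2) 486.486ms=3/2b +486.486ms=3/2b
3) 972.973ms=3b +324.324ms=1b
Σ=4b of 4 (185bpm 4/4) — PASS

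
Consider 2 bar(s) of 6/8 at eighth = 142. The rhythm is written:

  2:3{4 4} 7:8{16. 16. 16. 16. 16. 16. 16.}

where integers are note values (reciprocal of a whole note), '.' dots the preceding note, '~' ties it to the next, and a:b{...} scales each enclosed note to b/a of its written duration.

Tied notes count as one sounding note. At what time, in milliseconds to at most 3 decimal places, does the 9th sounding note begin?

1. 0.0ms @ 0 + 1267.606ms (3)
2. 1267.606ms @ 3 + 1267.606ms (3)
3. 2535.211ms @ 6 + 362.173ms (6/7)
4. 2897.384ms @ 48/7 + 362.173ms (6/7)
5. 3259.557ms @ 54/7 + 362.173ms (6/7)
6. 3621.73ms @ 60/7 + 362.173ms (6/7)
7. 3983.903ms @ 66/7 + 362.173ms (6/7)
8. 4346.076ms @ 72/7 + 362.173ms (6/7)
9. 4708.249ms @ 78/7 + 362.173ms (6/7)

note 9 onset = 78/7b = 4708.249ms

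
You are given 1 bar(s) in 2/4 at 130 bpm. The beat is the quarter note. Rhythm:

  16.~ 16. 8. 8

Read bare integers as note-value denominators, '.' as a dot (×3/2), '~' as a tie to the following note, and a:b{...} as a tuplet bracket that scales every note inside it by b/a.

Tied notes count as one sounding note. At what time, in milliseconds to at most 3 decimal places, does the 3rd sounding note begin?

note 3 onset = 3/2b = 692.308ms

1. 0.0ms @ 0 + 346.154ms (3/4)
2. 346.154ms @ 3/4 + 346.154ms (3/4)
3. 692.308ms @ 3/2 + 230.769ms (1/2)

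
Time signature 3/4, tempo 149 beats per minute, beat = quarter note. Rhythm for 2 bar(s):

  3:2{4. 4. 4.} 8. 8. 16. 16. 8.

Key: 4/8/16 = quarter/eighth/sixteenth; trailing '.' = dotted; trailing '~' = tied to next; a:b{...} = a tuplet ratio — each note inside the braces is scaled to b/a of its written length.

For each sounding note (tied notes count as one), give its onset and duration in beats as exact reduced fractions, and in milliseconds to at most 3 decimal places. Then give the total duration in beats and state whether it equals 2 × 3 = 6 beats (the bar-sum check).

1) 0.0ms=0b +402.685ms=1b
2) 402.685ms=1b +402.685ms=1b
3) 805.369ms=2b +402.685ms=1b
4) 1208.054ms=3b +302.013ms=3/4b
5) 1510.067ms=15/4b +302.013ms=3/4b
6) 1812.081ms=9/2b +151.007ms=3/8b
7) 1963.087ms=39/8b +151.007ms=3/8b
8) 2114.094ms=21/4b +302.013ms=3/4b
Σ=6b of 6 (149bpm 3/4) — PASS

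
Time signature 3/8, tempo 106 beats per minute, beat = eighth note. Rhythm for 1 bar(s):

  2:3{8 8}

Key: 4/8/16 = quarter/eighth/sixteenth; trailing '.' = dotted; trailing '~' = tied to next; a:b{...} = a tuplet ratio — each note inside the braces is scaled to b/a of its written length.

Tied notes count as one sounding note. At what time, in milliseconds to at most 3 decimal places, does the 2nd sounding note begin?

note 2 onset = 3/2b = 849.057ms

1. 0.0ms @ 0 + 849.057ms (3/2)
2. 849.057ms @ 3/2 + 849.057ms (3/2)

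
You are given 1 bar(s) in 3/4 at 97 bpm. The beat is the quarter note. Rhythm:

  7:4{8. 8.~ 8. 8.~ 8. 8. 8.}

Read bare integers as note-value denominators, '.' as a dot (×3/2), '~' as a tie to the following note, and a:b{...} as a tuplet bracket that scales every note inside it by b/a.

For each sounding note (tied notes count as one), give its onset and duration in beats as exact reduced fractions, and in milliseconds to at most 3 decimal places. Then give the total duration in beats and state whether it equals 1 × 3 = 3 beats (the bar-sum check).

1) 0.0ms=0b +265.096ms=3/7b
2) 265.096ms=3/7b +530.191ms=6/7b
3) 795.287ms=9/7b +530.191ms=6/7b
4) 1325.479ms=15/7b +265.096ms=3/7b
5) 1590.574ms=18/7b +265.096ms=3/7b
Σ=3b of 3 (97bpm 3/4) — PASS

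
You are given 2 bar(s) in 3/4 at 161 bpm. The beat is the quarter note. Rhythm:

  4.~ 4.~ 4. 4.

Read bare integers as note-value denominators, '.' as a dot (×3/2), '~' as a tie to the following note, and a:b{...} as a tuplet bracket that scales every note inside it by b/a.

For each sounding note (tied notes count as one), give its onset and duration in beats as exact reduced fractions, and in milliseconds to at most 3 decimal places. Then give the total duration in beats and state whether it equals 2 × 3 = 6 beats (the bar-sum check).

1) 0.0ms=0b +1677.019ms=9/2b
2) 1677.019ms=9/2b +559.006ms=3/2b
Σ=6b of 6 (161bpm 3/4) — PASS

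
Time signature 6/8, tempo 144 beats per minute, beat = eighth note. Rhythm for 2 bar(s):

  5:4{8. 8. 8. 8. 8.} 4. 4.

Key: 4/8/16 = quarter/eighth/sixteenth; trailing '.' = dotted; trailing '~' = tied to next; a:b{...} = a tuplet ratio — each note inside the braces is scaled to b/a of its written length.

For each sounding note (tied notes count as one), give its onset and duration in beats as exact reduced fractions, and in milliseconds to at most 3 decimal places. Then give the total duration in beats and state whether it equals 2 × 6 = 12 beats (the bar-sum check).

1) 0.0ms=0b +500.0ms=6/5b
2) 500.0ms=6/5b +500.0ms=6/5b
3) 1000.0ms=12/5b +500.0ms=6/5b
4) 1500.0ms=18/5b +500.0ms=6/5b
5) 2000.0ms=24/5b +500.0ms=6/5b
6) 2500.0ms=6b +1250.0ms=3b
7) 3750.0ms=9b +1250.0ms=3b
Σ=12b of 12 (144bpm 6/8) — PASS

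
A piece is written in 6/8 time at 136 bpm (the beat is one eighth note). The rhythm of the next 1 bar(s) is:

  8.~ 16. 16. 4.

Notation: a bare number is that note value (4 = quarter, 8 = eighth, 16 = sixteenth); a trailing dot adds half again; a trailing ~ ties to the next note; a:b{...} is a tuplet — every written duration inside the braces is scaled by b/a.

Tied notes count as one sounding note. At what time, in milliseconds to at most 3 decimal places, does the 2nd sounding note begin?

note 2 onset = 9/4b = 992.647ms

1. 0.0ms @ 0 + 992.647ms (9/4)
2. 992.647ms @ 9/4 + 330.882ms (3/4)
3. 1323.529ms @ 3 + 1323.529ms (3)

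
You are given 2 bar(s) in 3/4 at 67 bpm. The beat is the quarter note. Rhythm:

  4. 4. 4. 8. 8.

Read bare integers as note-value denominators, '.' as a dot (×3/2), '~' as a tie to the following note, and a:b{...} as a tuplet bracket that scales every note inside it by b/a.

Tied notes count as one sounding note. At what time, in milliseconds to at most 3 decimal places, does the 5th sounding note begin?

1. 0.0ms @ 0 + 1343.284ms (3/2)
2. 1343.284ms @ 3/2 + 1343.284ms (3/2)
3. 2686.567ms @ 3 + 1343.284ms (3/2)
4. 4029.851ms @ 9/2 + 671.642ms (3/4)
5. 4701.493ms @ 21/4 + 671.642ms (3/4)

note 5 onset = 21/4b = 4701.493ms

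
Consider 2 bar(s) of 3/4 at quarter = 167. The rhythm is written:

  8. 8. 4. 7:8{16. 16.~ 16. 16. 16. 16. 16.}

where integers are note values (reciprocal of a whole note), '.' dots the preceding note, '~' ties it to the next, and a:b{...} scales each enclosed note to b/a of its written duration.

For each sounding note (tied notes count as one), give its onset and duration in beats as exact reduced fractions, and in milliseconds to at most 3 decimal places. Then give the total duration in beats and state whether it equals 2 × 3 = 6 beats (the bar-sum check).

1) 0.0ms=0b +269.461ms=3/4b
2) 269.461ms=3/4b +269.461ms=3/4b
3) 538.922ms=3/2b +538.922ms=3/2b
4) 1077.844ms=3b +153.978ms=3/7b
5) 1231.822ms=24/7b +307.956ms=6/7b
6) 1539.778ms=30/7b +153.978ms=3/7b
7) 1693.755ms=33/7b +153.978ms=3/7b
8) 1847.733ms=36/7b +153.978ms=3/7b
9) 2001.711ms=39/7b +153.978ms=3/7b
Σ=6b of 6 (167bpm 3/4) — PASS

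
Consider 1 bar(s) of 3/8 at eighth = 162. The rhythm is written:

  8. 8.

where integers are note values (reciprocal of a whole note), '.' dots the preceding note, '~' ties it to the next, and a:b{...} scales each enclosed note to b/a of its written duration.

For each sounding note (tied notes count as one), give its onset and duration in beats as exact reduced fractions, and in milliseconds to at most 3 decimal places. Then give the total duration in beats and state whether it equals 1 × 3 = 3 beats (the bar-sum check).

1) 0.0ms=0b +555.556ms=3/2b
2) 555.556ms=3/2b +555.556ms=3/2b
Σ=3b of 3 (162bpm 3/8) — PASS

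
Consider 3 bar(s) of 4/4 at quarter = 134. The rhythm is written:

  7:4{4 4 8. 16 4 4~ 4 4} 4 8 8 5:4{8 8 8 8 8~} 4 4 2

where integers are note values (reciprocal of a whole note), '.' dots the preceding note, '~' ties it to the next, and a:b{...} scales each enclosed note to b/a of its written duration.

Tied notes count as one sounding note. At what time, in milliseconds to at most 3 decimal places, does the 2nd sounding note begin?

1. 0.0ms @ 0 + 255.864ms (4/7)
2. 255.864ms @ 4/7 + 255.864ms (4/7)
3. 511.727ms @ 8/7 + 191.898ms (3/7)
4. 703.625ms @ 11/7 + 63.966ms (1/7)
5. 767.591ms @ 12/7 + 255.864ms (4/7)
6. 1023.454ms @ 16/7 + 511.727ms (8/7)
7. 1535.181ms @ 24/7 + 255.864ms (4/7)
8. 1791.045ms @ 4 + 447.761ms (1)
9. 2238.806ms @ 5 + 223.881ms (1/2)
10. 2462.687ms @ 11/2 + 223.881ms (1/2)
11. 2686.567ms @ 6 + 179.104ms (2/5)
12. 2865.672ms @ 32/5 + 179.104ms (2/5)
13. 3044.776ms @ 34/5 + 179.104ms (2/5)
14. 3223.881ms @ 36/5 + 179.104ms (2/5)
15. 3402.985ms @ 38/5 + 626.866ms (7/5)
16. 4029.851ms @ 9 + 447.761ms (1)
17. 4477.612ms @ 10 + 895.522ms (2)

note 2 onset = 4/7b = 255.864ms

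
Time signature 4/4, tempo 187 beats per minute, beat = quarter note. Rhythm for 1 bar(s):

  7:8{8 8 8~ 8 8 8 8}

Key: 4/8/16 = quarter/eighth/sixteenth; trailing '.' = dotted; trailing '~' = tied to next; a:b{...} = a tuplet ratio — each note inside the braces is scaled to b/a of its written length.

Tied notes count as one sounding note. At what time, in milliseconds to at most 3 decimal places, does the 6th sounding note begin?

note 6 onset = 24/7b = 1100.076ms

1. 0.0ms @ 0 + 183.346ms (4/7)
2. 183.346ms @ 4/7 + 183.346ms (4/7)
3. 366.692ms @ 8/7 + 366.692ms (8/7)
4. 733.384ms @ 16/7 + 183.346ms (4/7)
5. 916.73ms @ 20/7 + 183.346ms (4/7)
6. 1100.076ms @ 24/7 + 183.346ms (4/7)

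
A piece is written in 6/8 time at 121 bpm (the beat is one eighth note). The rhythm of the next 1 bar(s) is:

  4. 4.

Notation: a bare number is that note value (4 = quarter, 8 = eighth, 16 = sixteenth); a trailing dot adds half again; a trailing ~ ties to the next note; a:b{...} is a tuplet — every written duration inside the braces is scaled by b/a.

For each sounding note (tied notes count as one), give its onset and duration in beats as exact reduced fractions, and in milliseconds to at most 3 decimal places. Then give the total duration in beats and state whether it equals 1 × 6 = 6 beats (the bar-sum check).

1) 0.0ms=0b +1487.603ms=3b
2) 1487.603ms=3b +1487.603ms=3b
Σ=6b of 6 (121bpm 6/8) — PASS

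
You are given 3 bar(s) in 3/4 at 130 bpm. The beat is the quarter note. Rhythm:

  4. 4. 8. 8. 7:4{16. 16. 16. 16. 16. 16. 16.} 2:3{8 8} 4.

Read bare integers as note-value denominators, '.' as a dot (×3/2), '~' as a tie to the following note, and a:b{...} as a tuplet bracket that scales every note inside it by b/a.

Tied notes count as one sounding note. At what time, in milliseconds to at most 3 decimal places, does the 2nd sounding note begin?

note 2 onset = 3/2b = 692.308ms

1. 0.0ms @ 0 + 692.308ms (3/2)
2. 692.308ms @ 3/2 + 692.308ms (3/2)
3. 1384.615ms @ 3 + 346.154ms (3/4)
4. 1730.769ms @ 15/4 + 346.154ms (3/4)
5. 2076.923ms @ 9/2 + 98.901ms (3/14)
6. 2175.824ms @ 33/7 + 98.901ms (3/14)
7. 2274.725ms @ 69/14 + 98.901ms (3/14)
8. 2373.626ms @ 36/7 + 98.901ms (3/14)
9. 2472.527ms @ 75/14 + 98.901ms (3/14)
10. 2571.429ms @ 39/7 + 98.901ms (3/14)
11. 2670.33ms @ 81/14 + 98.901ms (3/14)
12. 2769.231ms @ 6 + 346.154ms (3/4)
13. 3115.385ms @ 27/4 + 346.154ms (3/4)
14. 3461.538ms @ 15/2 + 692.308ms (3/2)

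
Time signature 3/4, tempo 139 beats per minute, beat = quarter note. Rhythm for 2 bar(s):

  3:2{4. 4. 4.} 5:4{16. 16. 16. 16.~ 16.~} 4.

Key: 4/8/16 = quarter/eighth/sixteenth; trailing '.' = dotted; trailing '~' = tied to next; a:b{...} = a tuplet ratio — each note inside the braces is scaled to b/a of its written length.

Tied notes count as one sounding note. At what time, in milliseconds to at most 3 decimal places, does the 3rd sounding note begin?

note 3 onset = 2b = 863.309ms

1. 0.0ms @ 0 + 431.655ms (1)
2. 431.655ms @ 1 + 431.655ms (1)
3. 863.309ms @ 2 + 431.655ms (1)
4. 1294.964ms @ 3 + 129.496ms (3/10)
5. 1424.46ms @ 33/10 + 129.496ms (3/10)
6. 1553.957ms @ 18/5 + 129.496ms (3/10)
7. 1683.453ms @ 39/10 + 906.475ms (21/10)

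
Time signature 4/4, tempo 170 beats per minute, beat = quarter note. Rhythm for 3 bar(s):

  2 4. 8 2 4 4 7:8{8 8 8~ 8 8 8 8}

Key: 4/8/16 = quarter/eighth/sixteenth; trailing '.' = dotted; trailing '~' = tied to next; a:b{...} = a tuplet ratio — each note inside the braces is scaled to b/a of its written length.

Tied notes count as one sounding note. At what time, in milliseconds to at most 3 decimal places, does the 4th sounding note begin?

note 4 onset = 4b = 1411.765ms

1. 0.0ms @ 0 + 705.882ms (2)
2. 705.882ms @ 2 + 529.412ms (3/2)
3. 1235.294ms @ 7/2 + 176.471ms (1/2)
4. 1411.765ms @ 4 + 705.882ms (2)
5. 2117.647ms @ 6 + 352.941ms (1)
6. 2470.588ms @ 7 + 352.941ms (1)
7. 2823.529ms @ 8 + 201.681ms (4/7)
8. 3025.21ms @ 60/7 + 201.681ms (4/7)
9. 3226.891ms @ 64/7 + 403.361ms (8/7)
10. 3630.252ms @ 72/7 + 201.681ms (4/7)
11. 3831.933ms @ 76/7 + 201.681ms (4/7)
12. 4033.613ms @ 80/7 + 201.681ms (4/7)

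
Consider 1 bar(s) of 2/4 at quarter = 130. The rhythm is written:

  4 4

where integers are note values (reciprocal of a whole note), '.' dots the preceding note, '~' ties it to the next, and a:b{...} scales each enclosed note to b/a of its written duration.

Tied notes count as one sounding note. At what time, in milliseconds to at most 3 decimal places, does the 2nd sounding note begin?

note 2 onset = 1b = 461.538ms

1. 0.0ms @ 0 + 461.538ms (1)
2. 461.538ms @ 1 + 461.538ms (1)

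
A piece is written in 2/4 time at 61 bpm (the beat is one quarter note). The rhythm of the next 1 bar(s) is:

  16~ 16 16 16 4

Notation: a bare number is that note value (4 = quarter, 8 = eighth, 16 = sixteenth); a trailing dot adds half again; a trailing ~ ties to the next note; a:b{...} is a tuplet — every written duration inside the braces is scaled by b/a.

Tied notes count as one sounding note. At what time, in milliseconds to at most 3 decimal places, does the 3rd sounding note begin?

note 3 onset = 3/4b = 737.705ms

1. 0.0ms @ 0 + 491.803ms (1/2)
2. 491.803ms @ 1/2 + 245.902ms (1/4)
3. 737.705ms @ 3/4 + 245.902ms (1/4)
4. 983.607ms @ 1 + 983.607ms (1)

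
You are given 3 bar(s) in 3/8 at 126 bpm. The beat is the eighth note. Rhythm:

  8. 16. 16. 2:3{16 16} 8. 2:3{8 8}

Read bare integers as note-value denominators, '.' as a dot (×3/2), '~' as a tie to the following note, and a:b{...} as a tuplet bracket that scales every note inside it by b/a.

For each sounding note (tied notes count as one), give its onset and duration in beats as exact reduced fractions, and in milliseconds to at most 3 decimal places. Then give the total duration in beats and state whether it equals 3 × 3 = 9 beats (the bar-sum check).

1) 0.0ms=0b +714.286ms=3/2b
2) 714.286ms=3/2b +357.143ms=3/4b
3) 1071.429ms=9/4b +357.143ms=3/4b
4) 1428.571ms=3b +357.143ms=3/4b
5) 1785.714ms=15/4b +357.143ms=3/4b
6) 2142.857ms=9/2b +714.286ms=3/2b
7) 2857.143ms=6b +714.286ms=3/2b
8) 3571.429ms=15/2b +714.286ms=3/2b
Σ=9b of 9 (126bpm 3/8) — PASS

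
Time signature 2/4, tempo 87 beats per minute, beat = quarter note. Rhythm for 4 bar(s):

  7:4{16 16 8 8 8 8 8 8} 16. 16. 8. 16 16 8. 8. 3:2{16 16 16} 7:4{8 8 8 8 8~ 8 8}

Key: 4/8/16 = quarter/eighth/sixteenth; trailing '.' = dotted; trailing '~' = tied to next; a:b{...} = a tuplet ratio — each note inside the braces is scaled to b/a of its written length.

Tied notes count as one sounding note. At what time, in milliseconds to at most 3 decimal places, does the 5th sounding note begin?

note 5 onset = 6/7b = 591.133ms

1. 0.0ms @ 0 + 98.522ms (1/7)
2. 98.522ms @ 1/7 + 98.522ms (1/7)
3. 197.044ms @ 2/7 + 197.044ms (2/7)
4. 394.089ms @ 4/7 + 197.044ms (2/7)
5. 591.133ms @ 6/7 + 197.044ms (2/7)
6. 788.177ms @ 8/7 + 197.044ms (2/7)
7. 985.222ms @ 10/7 + 197.044ms (2/7)
8. 1182.266ms @ 12/7 + 197.044ms (2/7)
9. 1379.31ms @ 2 + 258.621ms (3/8)
10. 1637.931ms @ 19/8 + 258.621ms (3/8)
11. 1896.552ms @ 11/4 + 517.241ms (3/4)
12. 2413.793ms @ 7/2 + 172.414ms (1/4)
13. 2586.207ms @ 15/4 + 172.414ms (1/4)
14. 2758.621ms @ 4 + 517.241ms (3/4)
15. 3275.862ms @ 19/4 + 517.241ms (3/4)
16. 3793.103ms @ 11/2 + 114.943ms (1/6)
17. 3908.046ms @ 17/3 + 114.943ms (1/6)
18. 4022.989ms @ 35/6 + 114.943ms (1/6)
19. 4137.931ms @ 6 + 197.044ms (2/7)
20. 4334.975ms @ 44/7 + 197.044ms (2/7)
21. 4532.02ms @ 46/7 + 197.044ms (2/7)
22. 4729.064ms @ 48/7 + 197.044ms (2/7)
23. 4926.108ms @ 50/7 + 394.089ms (4/7)
24. 5320.197ms @ 54/7 + 197.044ms (2/7)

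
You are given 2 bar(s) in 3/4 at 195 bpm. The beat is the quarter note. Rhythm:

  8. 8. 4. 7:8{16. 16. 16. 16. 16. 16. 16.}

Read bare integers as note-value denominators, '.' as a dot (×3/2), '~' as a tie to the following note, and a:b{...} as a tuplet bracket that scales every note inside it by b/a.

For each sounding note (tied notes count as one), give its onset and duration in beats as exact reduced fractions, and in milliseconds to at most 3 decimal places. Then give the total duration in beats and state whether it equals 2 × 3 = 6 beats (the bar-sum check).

1) 0.0ms=0b +230.769ms=3/4b
2) 230.769ms=3/4b +230.769ms=3/4b
3) 461.538ms=3/2b +461.538ms=3/2b
4) 923.077ms=3b +131.868ms=3/7b
5) 1054.945ms=24/7b +131.868ms=3/7b
6) 1186.813ms=27/7b +131.868ms=3/7b
7) 1318.681ms=30/7b +131.868ms=3/7b
8) 1450.549ms=33/7b +131.868ms=3/7b
9) 1582.418ms=36/7b +131.868ms=3/7b
10) 1714.286ms=39/7b +131.868ms=3/7b
Σ=6b of 6 (195bpm 3/4) — PASS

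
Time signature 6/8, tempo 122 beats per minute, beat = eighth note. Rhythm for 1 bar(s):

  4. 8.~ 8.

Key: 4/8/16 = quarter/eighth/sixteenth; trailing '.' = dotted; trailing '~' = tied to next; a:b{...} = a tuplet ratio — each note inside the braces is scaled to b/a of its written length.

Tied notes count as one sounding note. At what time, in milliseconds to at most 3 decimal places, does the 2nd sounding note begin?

note 2 onset = 3b = 1475.41ms

1. 0.0ms @ 0 + 1475.41ms (3)
2. 1475.41ms @ 3 + 1475.41ms (3)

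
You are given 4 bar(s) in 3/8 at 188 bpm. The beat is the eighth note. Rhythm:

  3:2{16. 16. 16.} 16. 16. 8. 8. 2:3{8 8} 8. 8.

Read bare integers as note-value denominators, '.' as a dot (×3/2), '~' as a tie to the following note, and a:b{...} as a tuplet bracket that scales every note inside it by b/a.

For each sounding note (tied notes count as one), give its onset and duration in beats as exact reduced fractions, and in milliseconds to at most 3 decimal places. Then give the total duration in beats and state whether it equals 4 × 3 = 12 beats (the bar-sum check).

1) 0.0ms=0b +159.574ms=1/2b
2) 159.574ms=1/2b +159.574ms=1/2b
3) 319.149ms=1b +159.574ms=1/2b
4) 478.723ms=3/2b +239.362ms=3/4b
5) 718.085ms=9/4b +239.362ms=3/4b
6) 957.447ms=3b +478.723ms=3/2b
7) 1436.17ms=9/2b +478.723ms=3/2b
8) 1914.894ms=6b +478.723ms=3/2b
9) 2393.617ms=15/2b +478.723ms=3/2b
10) 2872.34ms=9b +478.723ms=3/2b
11) 3351.064ms=21/2b +478.723ms=3/2b
Σ=12b of 12 (188bpm 3/8) — PASS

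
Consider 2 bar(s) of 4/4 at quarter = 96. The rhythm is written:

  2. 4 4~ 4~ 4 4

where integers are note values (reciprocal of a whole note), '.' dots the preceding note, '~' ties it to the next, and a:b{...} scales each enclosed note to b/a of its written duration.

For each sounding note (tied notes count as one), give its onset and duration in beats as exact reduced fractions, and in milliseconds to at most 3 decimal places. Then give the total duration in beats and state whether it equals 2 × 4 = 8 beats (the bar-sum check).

1) 0.0ms=0b +1875.0ms=3b
2) 1875.0ms=3b +625.0ms=1b
3) 2500.0ms=4b +1875.0ms=3b
4) 4375.0ms=7b +625.0ms=1b
Σ=8b of 8 (96bpm 4/4) — PASS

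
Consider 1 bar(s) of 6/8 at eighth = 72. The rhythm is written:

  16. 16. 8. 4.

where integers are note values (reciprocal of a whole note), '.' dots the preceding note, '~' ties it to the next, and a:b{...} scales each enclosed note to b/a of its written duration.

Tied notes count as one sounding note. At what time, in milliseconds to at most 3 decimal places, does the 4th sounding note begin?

1. 0.0ms @ 0 + 625.0ms (3/4)
2. 625.0ms @ 3/4 + 625.0ms (3/4)
3. 1250.0ms @ 3/2 + 1250.0ms (3/2)
4. 2500.0ms @ 3 + 2500.0ms (3)

note 4 onset = 3b = 2500.0ms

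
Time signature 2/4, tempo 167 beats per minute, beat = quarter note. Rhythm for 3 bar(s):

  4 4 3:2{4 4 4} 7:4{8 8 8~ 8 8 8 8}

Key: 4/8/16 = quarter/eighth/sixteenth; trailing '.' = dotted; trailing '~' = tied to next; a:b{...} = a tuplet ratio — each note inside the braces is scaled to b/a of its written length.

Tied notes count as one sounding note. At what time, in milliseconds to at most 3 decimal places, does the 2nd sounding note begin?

note 2 onset = 1b = 359.281ms

1. 0.0ms @ 0 + 359.281ms (1)
2. 359.281ms @ 1 + 359.281ms (1)
3. 718.563ms @ 2 + 239.521ms (2/3)
4. 958.084ms @ 8/3 + 239.521ms (2/3)
5. 1197.605ms @ 10/3 + 239.521ms (2/3)
6. 1437.126ms @ 4 + 102.652ms (2/7)
7. 1539.778ms @ 30/7 + 102.652ms (2/7)
8. 1642.429ms @ 32/7 + 205.304ms (4/7)
9. 1847.733ms @ 36/7 + 102.652ms (2/7)
10. 1950.385ms @ 38/7 + 102.652ms (2/7)
11. 2053.037ms @ 40/7 + 102.652ms (2/7)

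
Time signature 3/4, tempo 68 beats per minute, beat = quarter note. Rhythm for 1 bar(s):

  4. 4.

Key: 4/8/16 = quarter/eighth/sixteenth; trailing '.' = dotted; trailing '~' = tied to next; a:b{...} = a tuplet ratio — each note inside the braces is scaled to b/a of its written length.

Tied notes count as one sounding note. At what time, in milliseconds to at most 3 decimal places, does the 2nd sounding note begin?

note 2 onset = 3/2b = 1323.529ms

1. 0.0ms @ 0 + 1323.529ms (3/2)
2. 1323.529ms @ 3/2 + 1323.529ms (3/2)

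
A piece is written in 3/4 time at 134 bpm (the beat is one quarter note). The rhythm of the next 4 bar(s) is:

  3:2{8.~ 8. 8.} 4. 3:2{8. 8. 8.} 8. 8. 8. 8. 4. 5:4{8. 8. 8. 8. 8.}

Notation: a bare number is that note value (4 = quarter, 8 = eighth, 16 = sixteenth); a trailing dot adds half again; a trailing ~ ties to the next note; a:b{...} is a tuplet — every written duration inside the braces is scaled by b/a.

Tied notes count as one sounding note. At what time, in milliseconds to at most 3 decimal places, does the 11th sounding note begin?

1. 0.0ms @ 0 + 447.761ms (1)
2. 447.761ms @ 1 + 223.881ms (1/2)
3. 671.642ms @ 3/2 + 671.642ms (3/2)
4. 1343.284ms @ 3 + 223.881ms (1/2)
5. 1567.164ms @ 7/2 + 223.881ms (1/2)
6. 1791.045ms @ 4 + 223.881ms (1/2)
7. 2014.925ms @ 9/2 + 335.821ms (3/4)
8. 2350.746ms @ 21/4 + 335.821ms (3/4)
9. 2686.567ms @ 6 + 335.821ms (3/4)
10. 3022.388ms @ 27/4 + 335.821ms (3/4)
11. 3358.209ms @ 15/2 + 671.642ms (3/2)
12. 4029.851ms @ 9 + 268.657ms (3/5)
13. 4298.507ms @ 48/5 + 268.657ms (3/5)
14. 4567.164ms @ 51/5 + 268.657ms (3/5)
15. 4835.821ms @ 54/5 + 268.657ms (3/5)
16. 5104.478ms @ 57/5 + 268.657ms (3/5)

note 11 onset = 15/2b = 3358.209ms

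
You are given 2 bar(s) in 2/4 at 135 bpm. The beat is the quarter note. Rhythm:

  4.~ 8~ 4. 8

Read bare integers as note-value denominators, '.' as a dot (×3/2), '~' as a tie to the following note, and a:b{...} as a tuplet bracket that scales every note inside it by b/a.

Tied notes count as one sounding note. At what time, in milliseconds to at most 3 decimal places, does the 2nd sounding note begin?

1. 0.0ms @ 0 + 1555.556ms (7/2)
2. 1555.556ms @ 7/2 + 222.222ms (1/2)

note 2 onset = 7/2b = 1555.556ms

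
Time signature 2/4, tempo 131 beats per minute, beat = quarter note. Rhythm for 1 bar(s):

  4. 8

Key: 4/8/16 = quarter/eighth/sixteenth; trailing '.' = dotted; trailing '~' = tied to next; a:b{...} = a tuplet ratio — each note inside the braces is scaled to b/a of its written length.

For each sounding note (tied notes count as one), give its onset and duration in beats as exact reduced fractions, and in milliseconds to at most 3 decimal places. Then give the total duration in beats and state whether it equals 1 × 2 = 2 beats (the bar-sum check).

1) 0.0ms=0b +687.023ms=3/2b
2) 687.023ms=3/2b +229.008ms=1/2b
Σ=2b of 2 (131bpm 2/4) — PASS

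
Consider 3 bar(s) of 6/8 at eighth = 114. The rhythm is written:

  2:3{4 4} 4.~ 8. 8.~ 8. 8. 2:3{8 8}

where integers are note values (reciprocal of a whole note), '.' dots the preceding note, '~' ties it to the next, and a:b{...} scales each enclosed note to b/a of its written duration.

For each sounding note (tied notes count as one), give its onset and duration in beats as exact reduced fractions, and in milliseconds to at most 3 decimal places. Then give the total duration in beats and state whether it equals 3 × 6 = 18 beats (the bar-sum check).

1) 0.0ms=0b +1578.947ms=3b
2) 1578.947ms=3b +1578.947ms=3b
3) 3157.895ms=6b +2368.421ms=9/2b
4) 5526.316ms=21/2b +1578.947ms=3b
5) 7105.263ms=27/2b +789.474ms=3/2b
6) 7894.737ms=15b +789.474ms=3/2b
7) 8684.211ms=33/2b +789.474ms=3/2b
Σ=18b of 18 (114bpm 6/8) — PASS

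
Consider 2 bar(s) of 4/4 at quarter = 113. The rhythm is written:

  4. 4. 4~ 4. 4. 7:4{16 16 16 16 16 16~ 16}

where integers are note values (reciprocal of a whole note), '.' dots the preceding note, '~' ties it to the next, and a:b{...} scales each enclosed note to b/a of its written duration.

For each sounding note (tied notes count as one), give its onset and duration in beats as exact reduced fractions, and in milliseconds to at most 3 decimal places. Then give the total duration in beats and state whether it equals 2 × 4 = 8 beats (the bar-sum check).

1) 0.0ms=0b +796.46ms=3/2b
2) 796.46ms=3/2b +796.46ms=3/2b
3) 1592.92ms=3b +1327.434ms=5/2b
4) 2920.354ms=11/2b +796.46ms=3/2b
5) 3716.814ms=7b +75.853ms=1/7b
6) 3792.668ms=50/7b +75.853ms=1/7b
7) 3868.521ms=51/7b +75.853ms=1/7b
8) 3944.374ms=52/7b +75.853ms=1/7b
9) 4020.228ms=53/7b +75.853ms=1/7b
10) 4096.081ms=54/7b +151.707ms=2/7b
Σ=8b of 8 (113bpm 4/4) — PASS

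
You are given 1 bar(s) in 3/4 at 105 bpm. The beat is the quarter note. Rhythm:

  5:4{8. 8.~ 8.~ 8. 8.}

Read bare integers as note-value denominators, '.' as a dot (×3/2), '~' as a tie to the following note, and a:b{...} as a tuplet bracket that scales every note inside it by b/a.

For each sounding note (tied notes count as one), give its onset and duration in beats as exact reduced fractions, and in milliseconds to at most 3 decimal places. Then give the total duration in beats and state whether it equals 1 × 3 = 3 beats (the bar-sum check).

1) 0.0ms=0b +342.857ms=3/5b
2) 342.857ms=3/5b +1028.571ms=9/5b
3) 1371.429ms=12/5b +342.857ms=3/5b
Σ=3b of 3 (105bpm 3/4) — PASS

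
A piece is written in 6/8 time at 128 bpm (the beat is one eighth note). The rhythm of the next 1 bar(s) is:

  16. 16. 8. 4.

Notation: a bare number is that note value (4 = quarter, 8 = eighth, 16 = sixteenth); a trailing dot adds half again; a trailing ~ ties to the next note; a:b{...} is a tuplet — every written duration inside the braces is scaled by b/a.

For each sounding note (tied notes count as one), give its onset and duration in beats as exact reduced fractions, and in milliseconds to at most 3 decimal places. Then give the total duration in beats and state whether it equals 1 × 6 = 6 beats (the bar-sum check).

1) 0.0ms=0b +351.562ms=3/4b
2) 351.562ms=3/4b +351.562ms=3/4b
3) 703.125ms=3/2b +703.125ms=3/2b
4) 1406.25ms=3b +1406.25ms=3b
Σ=6b of 6 (128bpm 6/8) — PASS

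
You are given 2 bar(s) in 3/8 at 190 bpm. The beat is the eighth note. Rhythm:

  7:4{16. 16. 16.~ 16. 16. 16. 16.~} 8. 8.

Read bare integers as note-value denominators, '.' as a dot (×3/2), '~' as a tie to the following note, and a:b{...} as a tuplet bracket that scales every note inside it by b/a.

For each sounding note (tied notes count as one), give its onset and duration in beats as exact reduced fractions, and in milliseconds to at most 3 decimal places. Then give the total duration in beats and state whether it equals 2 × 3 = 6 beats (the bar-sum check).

1) 0.0ms=0b +135.338ms=3/7b
2) 135.338ms=3/7b +135.338ms=3/7b
3) 270.677ms=6/7b +270.677ms=6/7b
4) 541.353ms=12/7b +135.338ms=3/7b
5) 676.692ms=15/7b +135.338ms=3/7b
6) 812.03ms=18/7b +609.023ms=27/14b
7) 1421.053ms=9/2b +473.684ms=3/2b
Σ=6b of 6 (190bpm 3/8) — PASS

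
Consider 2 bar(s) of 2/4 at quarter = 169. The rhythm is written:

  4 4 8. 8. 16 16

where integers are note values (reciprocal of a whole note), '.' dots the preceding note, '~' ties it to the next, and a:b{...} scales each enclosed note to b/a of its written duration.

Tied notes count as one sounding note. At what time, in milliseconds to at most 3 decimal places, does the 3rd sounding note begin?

note 3 onset = 2b = 710.059ms

1. 0.0ms @ 0 + 355.03ms (1)
2. 355.03ms @ 1 + 355.03ms (1)
3. 710.059ms @ 2 + 266.272ms (3/4)
4. 976.331ms @ 11/4 + 266.272ms (3/4)
5. 1242.604ms @ 7/2 + 88.757ms (1/4)
6. 1331.361ms @ 15/4 + 88.757ms (1/4)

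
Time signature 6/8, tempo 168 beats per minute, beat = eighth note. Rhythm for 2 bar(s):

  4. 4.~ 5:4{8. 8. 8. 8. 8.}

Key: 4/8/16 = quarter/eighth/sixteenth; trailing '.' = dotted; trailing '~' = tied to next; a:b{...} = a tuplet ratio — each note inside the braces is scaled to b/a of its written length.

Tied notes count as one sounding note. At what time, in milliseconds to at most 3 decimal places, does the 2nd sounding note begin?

1. 0.0ms @ 0 + 1071.429ms (3)
2. 1071.429ms @ 3 + 1500.0ms (21/5)
3. 2571.429ms @ 36/5 + 428.571ms (6/5)
4. 3000.0ms @ 42/5 + 428.571ms (6/5)
5. 3428.571ms @ 48/5 + 428.571ms (6/5)
6. 3857.143ms @ 54/5 + 428.571ms (6/5)

note 2 onset = 3b = 1071.429ms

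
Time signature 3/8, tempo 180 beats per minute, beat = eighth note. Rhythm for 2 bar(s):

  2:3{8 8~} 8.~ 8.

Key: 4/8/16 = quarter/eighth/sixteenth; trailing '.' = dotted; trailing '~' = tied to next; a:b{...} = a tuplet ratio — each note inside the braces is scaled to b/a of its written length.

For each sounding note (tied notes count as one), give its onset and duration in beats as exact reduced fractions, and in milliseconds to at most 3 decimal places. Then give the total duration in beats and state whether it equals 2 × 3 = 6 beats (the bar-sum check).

1) 0.0ms=0b +500.0ms=3/2b
2) 500.0ms=3/2b +1500.0ms=9/2b
Σ=6b of 6 (180bpm 3/8) — PASS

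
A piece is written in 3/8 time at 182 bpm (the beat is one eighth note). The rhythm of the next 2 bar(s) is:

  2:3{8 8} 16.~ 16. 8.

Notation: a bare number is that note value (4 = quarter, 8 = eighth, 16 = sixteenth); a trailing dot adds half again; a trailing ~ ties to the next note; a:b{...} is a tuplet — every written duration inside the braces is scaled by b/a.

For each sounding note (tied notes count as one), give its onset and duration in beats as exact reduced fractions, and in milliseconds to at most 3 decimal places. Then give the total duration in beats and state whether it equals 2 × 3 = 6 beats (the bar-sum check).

1) 0.0ms=0b +494.505ms=3/2b
2) 494.505ms=3/2b +494.505ms=3/2b
3) 989.011ms=3b +494.505ms=3/2b
4) 1483.516ms=9/2b +494.505ms=3/2b
Σ=6b of 6 (182bpm 3/8) — PASS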